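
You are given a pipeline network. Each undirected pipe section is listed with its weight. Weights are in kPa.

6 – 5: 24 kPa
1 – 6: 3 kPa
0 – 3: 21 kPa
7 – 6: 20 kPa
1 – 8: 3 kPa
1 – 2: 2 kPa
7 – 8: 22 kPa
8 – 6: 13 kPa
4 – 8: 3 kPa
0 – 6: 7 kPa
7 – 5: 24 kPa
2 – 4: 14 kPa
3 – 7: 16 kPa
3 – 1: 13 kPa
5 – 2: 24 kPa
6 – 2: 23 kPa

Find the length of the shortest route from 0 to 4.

Compare a few routes:
0–6–1–8–4: 7+3+3+3 = 16
0–6–8–4: 7+13+3 = 23
0–6–1–2–4: 7+3+2+14 = 26
The minimum is 16 kPa via 0–6–1–8–4.

16 kPa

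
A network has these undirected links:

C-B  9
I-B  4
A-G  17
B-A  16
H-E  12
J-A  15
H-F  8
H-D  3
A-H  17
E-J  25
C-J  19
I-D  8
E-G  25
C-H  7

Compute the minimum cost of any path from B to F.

Candidate routes:
B–C–H–F: 9+7+8 = 24
B–I–D–H–F: 4+8+3+8 = 23
The minimum is 23 via B–I–D–H–F.

23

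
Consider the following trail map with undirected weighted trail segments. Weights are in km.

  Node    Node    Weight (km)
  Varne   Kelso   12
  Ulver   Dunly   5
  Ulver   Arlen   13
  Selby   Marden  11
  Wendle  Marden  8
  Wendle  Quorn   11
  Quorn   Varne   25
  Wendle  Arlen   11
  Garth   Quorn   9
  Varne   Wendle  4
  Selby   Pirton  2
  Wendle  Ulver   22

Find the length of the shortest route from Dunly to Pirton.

48 km

Settle nodes by increasing distance from Dunly:
Dunly: 0
Ulver: 5  (via Dunly)
Arlen: 18  (via Ulver)
Wendle: 27  (via Ulver)
Varne: 31  (via Wendle)
Marden: 35  (via Wendle)
Quorn: 38  (via Wendle)
Kelso: 43  (via Varne)
Selby: 46  (via Marden)
Garth: 47  (via Quorn)
Pirton: 48  (via Selby)
Shortest route: Dunly–Ulver–Wendle–Marden–Selby–Pirton = 48 km.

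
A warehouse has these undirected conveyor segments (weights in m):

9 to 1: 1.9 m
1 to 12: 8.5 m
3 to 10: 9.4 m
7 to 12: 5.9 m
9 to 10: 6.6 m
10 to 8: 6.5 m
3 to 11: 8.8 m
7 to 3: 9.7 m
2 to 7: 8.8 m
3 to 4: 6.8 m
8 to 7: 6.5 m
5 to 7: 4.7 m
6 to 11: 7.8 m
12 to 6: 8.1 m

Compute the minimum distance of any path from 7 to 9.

16.3 m

Enumerating some paths:
7 - 8 - 10 - 9: 6.5+6.5+6.6 = 19.6
7 - 12 - 1 - 9: 5.9+8.5+1.9 = 16.3
7 - 3 - 10 - 9: 9.7+9.4+6.6 = 25.7
Cheapest is 7 - 12 - 1 - 9 at 16.3 m.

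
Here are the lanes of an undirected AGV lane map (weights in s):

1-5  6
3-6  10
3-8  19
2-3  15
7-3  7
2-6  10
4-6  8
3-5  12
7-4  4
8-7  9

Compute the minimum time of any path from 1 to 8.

34 s

Settle nodes by increasing distance from 1:
1: 0
5: 6  (via 1)
3: 18  (via 5)
7: 25  (via 3)
6: 28  (via 3)
4: 29  (via 7)
2: 33  (via 3)
8: 34  (via 7)
Shortest route: 1–5–3–7–8 = 34 s.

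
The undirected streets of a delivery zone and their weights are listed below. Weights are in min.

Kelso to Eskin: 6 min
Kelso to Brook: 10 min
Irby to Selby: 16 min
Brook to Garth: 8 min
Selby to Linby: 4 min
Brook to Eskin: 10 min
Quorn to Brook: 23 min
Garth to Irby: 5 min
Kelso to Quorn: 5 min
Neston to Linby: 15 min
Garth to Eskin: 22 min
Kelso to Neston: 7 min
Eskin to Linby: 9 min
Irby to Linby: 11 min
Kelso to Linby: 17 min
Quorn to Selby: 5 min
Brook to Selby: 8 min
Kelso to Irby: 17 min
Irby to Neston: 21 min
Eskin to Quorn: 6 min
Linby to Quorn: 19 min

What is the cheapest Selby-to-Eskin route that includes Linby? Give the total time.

Best Selby to Linby: Selby → Linby costing 4
Shortest Linby→Eskin: Linby → Eskin = 9
Total via Linby: 4 + 9 = 13 min.

13 min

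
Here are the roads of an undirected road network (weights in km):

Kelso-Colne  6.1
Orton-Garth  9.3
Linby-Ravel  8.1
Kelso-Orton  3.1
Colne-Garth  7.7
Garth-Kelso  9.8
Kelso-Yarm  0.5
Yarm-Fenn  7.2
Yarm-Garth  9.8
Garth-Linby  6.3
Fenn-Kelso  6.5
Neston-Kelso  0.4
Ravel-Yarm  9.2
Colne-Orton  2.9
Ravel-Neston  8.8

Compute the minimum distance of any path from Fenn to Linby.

22.6 km

Enumerating some paths:
Fenn - Kelso - Garth - Linby: 6.5+9.8+6.3 = 22.6
Fenn - Kelso - Yarm - Garth - Linby: 6.5+0.5+9.8+6.3 = 23.1
Cheapest is Fenn - Kelso - Garth - Linby at 22.6 km.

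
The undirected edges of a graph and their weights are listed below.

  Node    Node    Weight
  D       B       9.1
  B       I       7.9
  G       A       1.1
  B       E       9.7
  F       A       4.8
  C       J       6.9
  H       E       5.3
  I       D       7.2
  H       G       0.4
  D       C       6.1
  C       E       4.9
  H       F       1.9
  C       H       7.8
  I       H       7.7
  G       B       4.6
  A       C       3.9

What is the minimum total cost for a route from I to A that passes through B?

Shortest I→B: I → B = 7.9
Shortest B→A: B → G → A = 5.7
Total via B: 7.9 + 5.7 = 13.6.

13.6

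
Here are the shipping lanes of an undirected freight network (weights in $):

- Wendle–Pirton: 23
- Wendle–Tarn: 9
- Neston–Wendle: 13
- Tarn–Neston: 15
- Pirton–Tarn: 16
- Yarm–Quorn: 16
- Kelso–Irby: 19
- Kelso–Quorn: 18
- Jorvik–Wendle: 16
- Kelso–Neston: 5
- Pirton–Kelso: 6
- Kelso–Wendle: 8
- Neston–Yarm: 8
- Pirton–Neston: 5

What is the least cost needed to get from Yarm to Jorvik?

Running Dijkstra from Yarm:
Yarm: 0
Neston: 8  (via Yarm)
Kelso: 13  (via Neston)
Pirton: 13  (via Neston)
Quorn: 16  (via Yarm)
Wendle: 21  (via Neston)
Tarn: 23  (via Neston)
Irby: 32  (via Kelso)
Jorvik: 37  (via Wendle)
Shortest route: Yarm → Neston → Wendle → Jorvik = $37.

$37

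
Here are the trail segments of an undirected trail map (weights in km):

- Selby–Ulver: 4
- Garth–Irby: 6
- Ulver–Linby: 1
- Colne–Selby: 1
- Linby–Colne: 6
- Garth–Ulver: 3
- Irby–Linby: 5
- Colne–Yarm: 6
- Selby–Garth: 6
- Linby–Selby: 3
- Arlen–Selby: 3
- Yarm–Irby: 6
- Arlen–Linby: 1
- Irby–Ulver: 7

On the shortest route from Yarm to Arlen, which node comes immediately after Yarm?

Colne

Candidate routes:
Yarm - Irby - Linby - Arlen: 6+5+1 = 12
Yarm - Colne - Selby - Linby - Arlen: 6+1+3+1 = 11
Yarm - Colne - Linby - Arlen: 6+6+1 = 13
Yarm - Colne - Selby - Arlen: 6+1+3 = 10
The minimum is 10 km via Yarm - Colne - Selby - Arlen.
So from Yarm the first move is to Colne.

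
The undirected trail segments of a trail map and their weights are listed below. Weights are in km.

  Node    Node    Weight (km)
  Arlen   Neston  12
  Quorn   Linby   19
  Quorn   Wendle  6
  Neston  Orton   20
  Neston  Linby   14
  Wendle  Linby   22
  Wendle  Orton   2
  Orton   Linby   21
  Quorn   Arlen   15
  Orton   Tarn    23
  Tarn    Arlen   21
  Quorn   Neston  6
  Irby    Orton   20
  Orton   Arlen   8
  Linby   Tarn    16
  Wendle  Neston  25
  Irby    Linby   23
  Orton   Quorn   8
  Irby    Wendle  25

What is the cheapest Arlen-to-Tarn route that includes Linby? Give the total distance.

Shortest Arlen→Linby: Arlen–Neston–Linby = 26
Best Linby to Tarn: Linby–Tarn costing 16
Total via Linby: 26 + 16 = 42 km.

42 km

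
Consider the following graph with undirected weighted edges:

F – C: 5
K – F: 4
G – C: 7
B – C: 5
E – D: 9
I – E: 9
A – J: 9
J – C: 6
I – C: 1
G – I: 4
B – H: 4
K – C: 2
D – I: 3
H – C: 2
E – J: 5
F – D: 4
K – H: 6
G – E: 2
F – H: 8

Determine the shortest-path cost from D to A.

Candidate routes:
D → I → C → J → A: 3+1+6+9 = 19
D → I → G → E → J → A: 3+4+2+5+9 = 23
The minimum is 19 via D → I → C → J → A.

19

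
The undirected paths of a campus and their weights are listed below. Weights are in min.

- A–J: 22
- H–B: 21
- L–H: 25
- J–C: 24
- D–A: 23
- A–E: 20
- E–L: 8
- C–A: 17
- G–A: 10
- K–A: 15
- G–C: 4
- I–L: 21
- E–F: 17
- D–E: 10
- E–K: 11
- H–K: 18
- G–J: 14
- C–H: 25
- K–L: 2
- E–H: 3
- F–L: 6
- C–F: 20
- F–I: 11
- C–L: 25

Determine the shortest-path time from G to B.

50 min

Shortest distances from G:
G: 0
C: 4  (via G)
A: 10  (via G)
J: 14  (via G)
F: 24  (via C)
K: 25  (via A)
L: 27  (via K)
H: 29  (via C)
E: 30  (via A)
D: 33  (via A)
I: 35  (via F)
B: 50  (via H)
Shortest route: G–C–H–B = 50 min.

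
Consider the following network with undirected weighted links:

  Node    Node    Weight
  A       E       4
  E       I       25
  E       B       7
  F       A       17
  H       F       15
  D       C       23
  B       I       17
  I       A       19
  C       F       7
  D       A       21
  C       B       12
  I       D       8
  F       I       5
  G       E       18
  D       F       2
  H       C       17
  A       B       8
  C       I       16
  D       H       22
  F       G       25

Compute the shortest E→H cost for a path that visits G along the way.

Shortest E→G: E–G = 18
Best G to H: G–F–H costing 40
Total via G: 18 + 40 = 58.

58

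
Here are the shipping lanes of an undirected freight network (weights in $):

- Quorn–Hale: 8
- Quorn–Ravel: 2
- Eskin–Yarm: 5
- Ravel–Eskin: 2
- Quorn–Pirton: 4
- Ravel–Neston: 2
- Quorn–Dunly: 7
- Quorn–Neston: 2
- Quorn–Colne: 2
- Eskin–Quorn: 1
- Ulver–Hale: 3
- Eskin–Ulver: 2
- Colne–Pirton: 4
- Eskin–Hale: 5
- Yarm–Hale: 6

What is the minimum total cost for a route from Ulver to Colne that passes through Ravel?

Best Ulver to Ravel: Ulver → Eskin → Ravel costing 4
Shortest Ravel→Colne: Ravel → Quorn → Colne = 4
Total via Ravel: 4 + 4 = $8.

$8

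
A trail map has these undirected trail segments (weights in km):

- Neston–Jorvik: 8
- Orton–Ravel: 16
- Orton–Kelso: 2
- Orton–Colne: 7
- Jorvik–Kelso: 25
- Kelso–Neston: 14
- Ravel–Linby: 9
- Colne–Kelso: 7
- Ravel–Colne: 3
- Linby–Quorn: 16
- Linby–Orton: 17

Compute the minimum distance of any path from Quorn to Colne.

28 km

Shortest distances from Quorn:
Quorn: 0
Linby: 16  (via Quorn)
Ravel: 25  (via Linby)
Colne: 28  (via Ravel)
Shortest route: Quorn–Linby–Ravel–Colne = 28 km.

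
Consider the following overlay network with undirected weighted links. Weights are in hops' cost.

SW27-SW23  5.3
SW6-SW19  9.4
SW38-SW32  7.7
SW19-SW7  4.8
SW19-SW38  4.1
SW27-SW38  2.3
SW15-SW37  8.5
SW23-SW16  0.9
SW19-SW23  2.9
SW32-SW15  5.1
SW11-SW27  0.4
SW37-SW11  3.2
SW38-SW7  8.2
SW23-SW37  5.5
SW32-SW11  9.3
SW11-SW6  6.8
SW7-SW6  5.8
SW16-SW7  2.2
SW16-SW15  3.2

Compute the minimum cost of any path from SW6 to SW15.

Shortest distances from SW6:
SW6: 0
SW7: 5.8  (via SW6)
SW11: 6.8  (via SW6)
SW27: 7.2  (via SW11)
SW16: 8  (via SW7)
SW23: 8.9  (via SW16)
SW19: 9.4  (via SW6)
SW38: 9.5  (via SW27)
SW37: 10  (via SW11)
SW15: 11.2  (via SW16)
Shortest route: SW6 → SW7 → SW16 → SW15 = 11.2 hops' cost.

11.2 hops' cost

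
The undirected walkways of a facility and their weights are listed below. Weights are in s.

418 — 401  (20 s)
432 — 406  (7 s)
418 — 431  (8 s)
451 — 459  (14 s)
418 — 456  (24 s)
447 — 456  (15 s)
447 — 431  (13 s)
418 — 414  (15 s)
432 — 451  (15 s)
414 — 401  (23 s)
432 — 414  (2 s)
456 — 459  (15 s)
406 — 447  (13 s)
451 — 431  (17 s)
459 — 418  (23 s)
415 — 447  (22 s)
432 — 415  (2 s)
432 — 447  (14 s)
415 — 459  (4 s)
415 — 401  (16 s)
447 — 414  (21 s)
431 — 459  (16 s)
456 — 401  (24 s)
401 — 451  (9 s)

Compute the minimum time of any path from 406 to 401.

25 s

Candidate routes:
406 - 432 - 451 - 401: 7+15+9 = 31
406 - 432 - 415 - 401: 7+2+16 = 25
406 - 432 - 414 - 401: 7+2+23 = 32
The minimum is 25 s via 406 - 432 - 415 - 401.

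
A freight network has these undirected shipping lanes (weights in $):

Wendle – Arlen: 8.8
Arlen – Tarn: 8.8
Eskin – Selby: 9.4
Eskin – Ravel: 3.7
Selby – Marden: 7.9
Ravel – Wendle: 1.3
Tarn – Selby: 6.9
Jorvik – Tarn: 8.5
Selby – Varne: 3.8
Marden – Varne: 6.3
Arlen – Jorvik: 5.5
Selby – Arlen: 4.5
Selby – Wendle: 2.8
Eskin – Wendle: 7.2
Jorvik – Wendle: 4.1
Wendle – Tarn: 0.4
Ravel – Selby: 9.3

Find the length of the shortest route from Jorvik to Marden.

$14.8

Compare a few routes:
Jorvik - Wendle - Selby - Marden: 4.1+2.8+7.9 = 14.8
Jorvik - Arlen - Selby - Marden: 5.5+4.5+7.9 = 17.9
Jorvik - Wendle - Selby - Varne - Marden: 4.1+2.8+3.8+6.3 = 17
The minimum is $14.8 via Jorvik - Wendle - Selby - Marden.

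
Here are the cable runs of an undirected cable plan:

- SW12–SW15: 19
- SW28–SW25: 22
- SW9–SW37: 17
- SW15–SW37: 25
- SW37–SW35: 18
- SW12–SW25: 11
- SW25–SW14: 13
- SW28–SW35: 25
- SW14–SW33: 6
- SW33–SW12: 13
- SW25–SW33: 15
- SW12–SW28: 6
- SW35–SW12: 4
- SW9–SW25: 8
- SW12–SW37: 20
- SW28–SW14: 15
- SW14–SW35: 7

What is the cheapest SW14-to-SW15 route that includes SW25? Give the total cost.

43

Shortest SW14→SW25: SW14 → SW25 = 13
Shortest SW25→SW15: SW25 → SW12 → SW15 = 30
Total via SW25: 13 + 30 = 43.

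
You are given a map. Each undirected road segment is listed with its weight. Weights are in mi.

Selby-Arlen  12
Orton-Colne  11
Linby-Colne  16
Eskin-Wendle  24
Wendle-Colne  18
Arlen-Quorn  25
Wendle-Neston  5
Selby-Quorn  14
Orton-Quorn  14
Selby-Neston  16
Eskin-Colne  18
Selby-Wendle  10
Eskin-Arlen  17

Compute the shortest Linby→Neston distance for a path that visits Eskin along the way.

63 mi

Best Linby to Eskin: Linby–Colne–Eskin costing 34
Best Eskin to Neston: Eskin–Wendle–Neston costing 29
Total via Eskin: 34 + 29 = 63 mi.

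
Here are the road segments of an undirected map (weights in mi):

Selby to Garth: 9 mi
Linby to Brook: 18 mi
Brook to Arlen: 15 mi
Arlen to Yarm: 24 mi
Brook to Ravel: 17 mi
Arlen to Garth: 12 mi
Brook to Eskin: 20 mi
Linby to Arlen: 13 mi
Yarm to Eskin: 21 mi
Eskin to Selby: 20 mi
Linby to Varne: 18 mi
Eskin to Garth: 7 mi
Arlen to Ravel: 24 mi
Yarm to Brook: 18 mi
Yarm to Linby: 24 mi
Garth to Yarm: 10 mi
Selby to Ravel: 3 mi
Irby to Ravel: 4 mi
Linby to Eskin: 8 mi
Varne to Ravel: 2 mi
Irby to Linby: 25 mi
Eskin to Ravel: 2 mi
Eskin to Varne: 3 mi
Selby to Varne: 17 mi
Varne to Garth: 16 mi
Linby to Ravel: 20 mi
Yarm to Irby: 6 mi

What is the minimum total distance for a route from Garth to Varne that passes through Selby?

14 mi

Best Garth to Selby: Garth–Selby costing 9
Shortest Selby→Varne: Selby–Ravel–Varne = 5
Total via Selby: 9 + 5 = 14 mi.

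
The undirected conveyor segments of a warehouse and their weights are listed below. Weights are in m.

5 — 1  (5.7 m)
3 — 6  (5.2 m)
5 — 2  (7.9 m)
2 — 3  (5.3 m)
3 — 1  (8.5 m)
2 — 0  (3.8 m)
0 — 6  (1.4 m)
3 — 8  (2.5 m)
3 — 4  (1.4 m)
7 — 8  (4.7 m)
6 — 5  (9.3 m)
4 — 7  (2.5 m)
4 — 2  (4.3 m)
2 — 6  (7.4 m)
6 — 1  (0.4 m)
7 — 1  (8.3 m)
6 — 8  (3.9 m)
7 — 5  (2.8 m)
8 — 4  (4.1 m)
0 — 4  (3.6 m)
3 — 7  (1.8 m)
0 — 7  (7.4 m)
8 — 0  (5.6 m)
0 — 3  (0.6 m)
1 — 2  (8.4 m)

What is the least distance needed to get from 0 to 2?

Candidate routes:
0 - 3 - 2: 0.6+5.3 = 5.9
0 - 2: 3.8 = 3.8
The minimum is 3.8 m via 0 - 2.

3.8 m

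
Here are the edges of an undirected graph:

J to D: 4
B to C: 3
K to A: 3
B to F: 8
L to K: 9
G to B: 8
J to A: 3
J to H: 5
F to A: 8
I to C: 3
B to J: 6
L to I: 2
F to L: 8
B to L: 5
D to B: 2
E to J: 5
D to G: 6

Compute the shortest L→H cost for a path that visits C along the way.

19

Best L to C: L–I–C costing 5
Shortest C→H: C–B–J–H = 14
Total via C: 5 + 14 = 19.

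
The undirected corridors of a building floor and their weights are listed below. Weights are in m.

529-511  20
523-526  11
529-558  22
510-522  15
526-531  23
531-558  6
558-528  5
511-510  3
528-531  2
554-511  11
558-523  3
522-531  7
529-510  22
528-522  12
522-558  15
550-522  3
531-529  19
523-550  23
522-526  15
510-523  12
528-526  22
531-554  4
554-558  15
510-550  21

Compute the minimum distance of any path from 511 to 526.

Settle nodes by increasing distance from 511:
511: 0
510: 3  (via 511)
554: 11  (via 511)
531: 15  (via 554)
523: 15  (via 510)
528: 17  (via 531)
522: 18  (via 510)
558: 18  (via 523)
529: 20  (via 511)
550: 21  (via 522)
526: 26  (via 523)
Shortest route: 511–510–523–526 = 26 m.

26 m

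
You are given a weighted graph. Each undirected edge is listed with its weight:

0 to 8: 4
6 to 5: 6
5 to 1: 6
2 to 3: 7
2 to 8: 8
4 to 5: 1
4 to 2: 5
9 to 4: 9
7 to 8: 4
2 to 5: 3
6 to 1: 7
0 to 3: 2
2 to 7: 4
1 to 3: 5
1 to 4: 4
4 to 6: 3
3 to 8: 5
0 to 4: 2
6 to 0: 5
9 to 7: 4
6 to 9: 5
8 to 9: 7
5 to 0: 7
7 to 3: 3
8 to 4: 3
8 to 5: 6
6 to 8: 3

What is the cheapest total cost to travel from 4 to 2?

4

Enumerating some paths:
4 → 2: 5 = 5
4 → 5 → 2: 1+3 = 4
Cheapest is 4 → 5 → 2 at 4.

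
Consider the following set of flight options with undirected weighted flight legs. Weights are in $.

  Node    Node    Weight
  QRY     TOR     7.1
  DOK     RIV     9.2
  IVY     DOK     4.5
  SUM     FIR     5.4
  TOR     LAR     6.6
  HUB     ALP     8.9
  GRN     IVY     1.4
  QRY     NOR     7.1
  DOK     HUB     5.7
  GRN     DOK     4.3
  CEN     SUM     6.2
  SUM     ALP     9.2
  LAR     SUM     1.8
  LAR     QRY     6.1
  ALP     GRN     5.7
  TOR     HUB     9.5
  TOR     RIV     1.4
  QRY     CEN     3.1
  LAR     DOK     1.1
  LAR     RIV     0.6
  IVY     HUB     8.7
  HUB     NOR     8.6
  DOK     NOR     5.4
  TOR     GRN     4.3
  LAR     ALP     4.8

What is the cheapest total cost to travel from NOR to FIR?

Candidate routes:
NOR–DOK–LAR–SUM–FIR: 5.4+1.1+1.8+5.4 = 13.7
NOR–QRY–LAR–SUM–FIR: 7.1+6.1+1.8+5.4 = 20.4
Cheapest is NOR–DOK–LAR–SUM–FIR at $13.7.

$13.7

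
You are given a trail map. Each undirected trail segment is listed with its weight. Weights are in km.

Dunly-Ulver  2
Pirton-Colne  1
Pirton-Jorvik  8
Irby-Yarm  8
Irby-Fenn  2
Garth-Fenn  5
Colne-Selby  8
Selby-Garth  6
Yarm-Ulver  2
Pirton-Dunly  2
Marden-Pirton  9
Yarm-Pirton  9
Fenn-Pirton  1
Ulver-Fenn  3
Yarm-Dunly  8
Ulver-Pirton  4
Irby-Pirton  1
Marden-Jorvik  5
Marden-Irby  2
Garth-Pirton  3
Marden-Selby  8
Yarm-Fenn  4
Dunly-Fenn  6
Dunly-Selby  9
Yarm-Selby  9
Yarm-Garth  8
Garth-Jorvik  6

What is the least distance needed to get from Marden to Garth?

6 km

Candidate routes:
Marden - Irby - Fenn - Pirton - Garth: 2+2+1+3 = 8
Marden - Irby - Pirton - Fenn - Garth: 2+1+1+5 = 9
Marden - Irby - Fenn - Garth: 2+2+5 = 9
Marden - Irby - Pirton - Garth: 2+1+3 = 6
The minimum is 6 km via Marden - Irby - Pirton - Garth.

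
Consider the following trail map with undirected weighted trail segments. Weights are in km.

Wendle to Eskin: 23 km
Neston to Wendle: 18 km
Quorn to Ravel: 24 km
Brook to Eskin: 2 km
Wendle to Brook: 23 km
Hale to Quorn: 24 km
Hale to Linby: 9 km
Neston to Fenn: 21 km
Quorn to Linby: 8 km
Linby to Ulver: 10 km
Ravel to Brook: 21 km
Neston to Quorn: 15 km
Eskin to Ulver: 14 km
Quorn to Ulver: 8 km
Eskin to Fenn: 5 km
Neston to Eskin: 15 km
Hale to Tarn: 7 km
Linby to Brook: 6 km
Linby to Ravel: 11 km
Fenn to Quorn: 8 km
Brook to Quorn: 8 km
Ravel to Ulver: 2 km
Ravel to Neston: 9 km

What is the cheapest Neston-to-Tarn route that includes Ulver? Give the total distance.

37 km

Best Neston to Ulver: Neston → Ravel → Ulver costing 11
Best Ulver to Tarn: Ulver → Linby → Hale → Tarn costing 26
Total via Ulver: 11 + 26 = 37 km.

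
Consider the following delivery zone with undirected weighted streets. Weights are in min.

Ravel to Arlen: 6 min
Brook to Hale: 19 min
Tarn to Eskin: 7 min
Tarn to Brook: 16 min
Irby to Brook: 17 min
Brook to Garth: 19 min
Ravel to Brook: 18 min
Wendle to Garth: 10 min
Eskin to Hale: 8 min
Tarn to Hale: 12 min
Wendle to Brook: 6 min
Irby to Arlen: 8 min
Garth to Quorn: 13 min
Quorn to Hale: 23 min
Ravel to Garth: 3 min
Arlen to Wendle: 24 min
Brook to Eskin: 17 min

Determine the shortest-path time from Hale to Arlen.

43 min

Compare a few routes:
Hale - Brook - Ravel - Arlen: 19+18+6 = 43
Hale - Brook - Irby - Arlen: 19+17+8 = 44
Hale - Brook - Wendle - Garth - Ravel - Arlen: 19+6+10+3+6 = 44
The minimum is 43 min via Hale - Brook - Ravel - Arlen.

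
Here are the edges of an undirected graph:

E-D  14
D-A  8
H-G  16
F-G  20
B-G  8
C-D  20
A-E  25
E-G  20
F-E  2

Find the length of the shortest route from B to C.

Enumerating some paths:
B → G → F → E → D → C: 8+20+2+14+20 = 64
B → G → E → D → C: 8+20+14+20 = 62
Cheapest is B → G → E → D → C at 62.

62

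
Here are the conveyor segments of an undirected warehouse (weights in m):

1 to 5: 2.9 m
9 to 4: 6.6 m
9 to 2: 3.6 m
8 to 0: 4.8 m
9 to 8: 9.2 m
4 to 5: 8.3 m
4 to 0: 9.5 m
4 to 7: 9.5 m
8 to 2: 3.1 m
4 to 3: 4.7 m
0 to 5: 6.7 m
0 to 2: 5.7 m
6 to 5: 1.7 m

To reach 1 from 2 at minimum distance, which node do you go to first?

0

Compare a few routes:
2 → 0 → 5 → 1: 5.7+6.7+2.9 = 15.3
2 → 9 → 4 → 5 → 1: 3.6+6.6+8.3+2.9 = 21.4
2 → 0 → 4 → 5 → 1: 5.7+9.5+8.3+2.9 = 26.4
2 → 8 → 0 → 5 → 1: 3.1+4.8+6.7+2.9 = 17.5
The minimum is 15.3 m via 2 → 0 → 5 → 1.
So from 2 the first move is to 0.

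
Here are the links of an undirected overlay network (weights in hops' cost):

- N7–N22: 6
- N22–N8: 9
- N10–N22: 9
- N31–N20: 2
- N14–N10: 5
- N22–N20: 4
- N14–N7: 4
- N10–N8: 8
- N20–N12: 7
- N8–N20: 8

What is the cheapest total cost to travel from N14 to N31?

Running Dijkstra from N14:
N14: 0
N7: 4  (via N14)
N10: 5  (via N14)
N22: 10  (via N7)
N8: 13  (via N10)
N20: 14  (via N22)
N31: 16  (via N20)
Shortest route: N14–N7–N22–N20–N31 = 16 hops' cost.

16 hops' cost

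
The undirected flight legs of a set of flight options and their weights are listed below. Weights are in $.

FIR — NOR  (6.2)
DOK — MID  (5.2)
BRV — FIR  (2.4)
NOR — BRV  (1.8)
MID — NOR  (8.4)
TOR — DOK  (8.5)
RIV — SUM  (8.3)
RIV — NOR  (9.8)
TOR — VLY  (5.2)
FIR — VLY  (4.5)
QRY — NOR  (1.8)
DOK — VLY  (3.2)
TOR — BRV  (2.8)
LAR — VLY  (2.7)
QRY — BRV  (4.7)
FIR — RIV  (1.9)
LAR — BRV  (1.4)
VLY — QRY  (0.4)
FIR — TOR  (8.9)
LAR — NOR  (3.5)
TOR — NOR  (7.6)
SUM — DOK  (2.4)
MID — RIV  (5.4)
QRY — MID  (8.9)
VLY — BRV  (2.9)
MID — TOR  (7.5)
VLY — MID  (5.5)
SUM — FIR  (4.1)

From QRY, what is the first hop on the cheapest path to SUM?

VLY

Candidate routes:
QRY → VLY → BRV → FIR → SUM: 0.4+2.9+2.4+4.1 = 9.8
QRY → NOR → BRV → FIR → SUM: 1.8+1.8+2.4+4.1 = 10.1
QRY → VLY → FIR → SUM: 0.4+4.5+4.1 = 9
QRY → VLY → DOK → SUM: 0.4+3.2+2.4 = 6
Cheapest is QRY → VLY → DOK → SUM at $6.
So from QRY the first move is to VLY.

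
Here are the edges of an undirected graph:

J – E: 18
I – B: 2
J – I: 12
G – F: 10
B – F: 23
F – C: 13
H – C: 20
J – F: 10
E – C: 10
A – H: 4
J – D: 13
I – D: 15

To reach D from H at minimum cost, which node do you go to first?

Enumerating some paths:
H - C - E - J - D: 20+10+18+13 = 61
H - C - F - B - I - D: 20+13+23+2+15 = 73
H - C - F - J - I - D: 20+13+10+12+15 = 70
H - C - F - J - D: 20+13+10+13 = 56
Cheapest is H - C - F - J - D at 56.
So from H the first move is to C.

C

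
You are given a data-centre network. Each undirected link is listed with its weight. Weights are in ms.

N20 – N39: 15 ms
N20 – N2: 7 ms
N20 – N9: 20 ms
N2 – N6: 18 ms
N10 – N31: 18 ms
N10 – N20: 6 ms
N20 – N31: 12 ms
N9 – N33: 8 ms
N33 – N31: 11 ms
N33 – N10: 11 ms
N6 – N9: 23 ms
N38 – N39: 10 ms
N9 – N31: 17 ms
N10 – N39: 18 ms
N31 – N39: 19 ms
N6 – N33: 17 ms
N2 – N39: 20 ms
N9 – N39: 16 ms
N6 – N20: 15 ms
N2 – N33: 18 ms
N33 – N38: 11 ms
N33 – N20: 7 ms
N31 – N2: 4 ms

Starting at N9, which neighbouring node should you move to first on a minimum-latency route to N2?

N31

Enumerating some paths:
N9–N33–N2: 8+18 = 26
N9–N33–N20–N2: 8+7+7 = 22
N9–N31–N2: 17+4 = 21
N9–N33–N31–N2: 8+11+4 = 23
The minimum is 21 ms via N9–N31–N2.
So from N9 the first move is to N31.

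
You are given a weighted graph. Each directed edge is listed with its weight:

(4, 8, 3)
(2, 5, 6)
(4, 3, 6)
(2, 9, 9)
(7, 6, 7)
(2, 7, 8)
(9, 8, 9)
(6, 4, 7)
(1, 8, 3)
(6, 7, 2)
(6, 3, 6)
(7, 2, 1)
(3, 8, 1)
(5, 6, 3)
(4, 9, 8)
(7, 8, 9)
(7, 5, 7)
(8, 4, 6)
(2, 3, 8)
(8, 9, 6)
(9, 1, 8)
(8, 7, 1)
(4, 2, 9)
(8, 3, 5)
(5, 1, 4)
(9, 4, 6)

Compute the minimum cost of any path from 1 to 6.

11

Shortest distances from 1:
1: 0
8: 3  (via 1)
7: 4  (via 8)
2: 5  (via 7)
3: 8  (via 8)
4: 9  (via 8)
9: 9  (via 8)
5: 11  (via 7)
6: 11  (via 7)
Shortest route: 1–8–7–6 = 11.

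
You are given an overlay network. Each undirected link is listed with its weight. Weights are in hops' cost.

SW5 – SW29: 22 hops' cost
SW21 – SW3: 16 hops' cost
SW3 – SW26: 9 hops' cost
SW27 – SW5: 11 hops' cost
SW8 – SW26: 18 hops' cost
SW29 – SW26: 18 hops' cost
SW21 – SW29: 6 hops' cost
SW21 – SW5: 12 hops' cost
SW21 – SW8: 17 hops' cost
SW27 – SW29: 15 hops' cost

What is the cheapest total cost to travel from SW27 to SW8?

38 hops' cost

Compare a few routes:
SW27–SW29–SW21–SW8: 15+6+17 = 38
SW27–SW5–SW29–SW21–SW8: 11+22+6+17 = 56
SW27–SW5–SW21–SW8: 11+12+17 = 40
SW27–SW29–SW26–SW8: 15+18+18 = 51
The minimum is 38 hops' cost via SW27–SW29–SW21–SW8.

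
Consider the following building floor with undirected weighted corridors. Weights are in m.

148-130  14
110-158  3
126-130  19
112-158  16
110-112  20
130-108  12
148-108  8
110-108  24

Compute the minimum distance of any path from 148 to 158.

Shortest distances from 148:
148: 0
108: 8  (via 148)
130: 14  (via 148)
110: 32  (via 108)
126: 33  (via 130)
158: 35  (via 110)
Shortest route: 148–108–110–158 = 35 m.

35 m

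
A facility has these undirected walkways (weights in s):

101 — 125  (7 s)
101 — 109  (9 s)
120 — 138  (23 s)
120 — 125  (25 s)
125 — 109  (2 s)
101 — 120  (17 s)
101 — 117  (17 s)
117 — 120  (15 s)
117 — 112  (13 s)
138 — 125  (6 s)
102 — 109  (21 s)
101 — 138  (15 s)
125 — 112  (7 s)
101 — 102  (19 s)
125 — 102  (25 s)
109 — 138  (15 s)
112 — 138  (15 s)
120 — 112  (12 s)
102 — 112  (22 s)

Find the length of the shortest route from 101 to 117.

Enumerating some paths:
101 → 125 → 112 → 117: 7+7+13 = 27
101 → 109 → 125 → 112 → 117: 9+2+7+13 = 31
101 → 117: 17 = 17
The minimum is 17 s via 101 → 117.

17 s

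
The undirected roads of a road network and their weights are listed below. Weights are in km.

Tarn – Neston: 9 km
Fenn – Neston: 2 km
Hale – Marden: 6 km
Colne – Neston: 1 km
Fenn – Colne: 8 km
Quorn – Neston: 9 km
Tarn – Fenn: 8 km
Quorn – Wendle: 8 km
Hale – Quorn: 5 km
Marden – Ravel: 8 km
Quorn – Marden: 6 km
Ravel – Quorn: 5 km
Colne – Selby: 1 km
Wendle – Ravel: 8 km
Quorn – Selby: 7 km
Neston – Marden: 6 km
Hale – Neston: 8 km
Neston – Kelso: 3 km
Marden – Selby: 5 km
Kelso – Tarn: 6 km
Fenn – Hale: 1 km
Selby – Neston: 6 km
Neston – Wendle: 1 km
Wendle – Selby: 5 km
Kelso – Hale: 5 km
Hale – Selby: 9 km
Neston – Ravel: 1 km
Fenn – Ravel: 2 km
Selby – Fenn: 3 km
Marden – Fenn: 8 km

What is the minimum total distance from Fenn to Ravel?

2 km

Running Dijkstra from Fenn:
Fenn: 0
Hale: 1  (via Fenn)
Ravel: 2  (via Fenn)
Shortest route: Fenn–Ravel = 2 km.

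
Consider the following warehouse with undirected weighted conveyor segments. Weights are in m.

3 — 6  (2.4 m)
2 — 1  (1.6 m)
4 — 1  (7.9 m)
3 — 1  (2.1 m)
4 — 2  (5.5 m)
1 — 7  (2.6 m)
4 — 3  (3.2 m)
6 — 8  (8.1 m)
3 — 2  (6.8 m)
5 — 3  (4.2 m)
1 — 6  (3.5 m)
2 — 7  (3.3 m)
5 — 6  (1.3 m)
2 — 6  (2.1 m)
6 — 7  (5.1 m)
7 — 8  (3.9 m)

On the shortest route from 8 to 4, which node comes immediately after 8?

7

Candidate routes:
8 → 7 → 1 → 3 → 4: 3.9+2.6+2.1+3.2 = 11.8
8 → 7 → 1 → 2 → 4: 3.9+2.6+1.6+5.5 = 13.6
8 → 7 → 2 → 4: 3.9+3.3+5.5 = 12.7
8 → 6 → 3 → 4: 8.1+2.4+3.2 = 13.7
The minimum is 11.8 m via 8 → 7 → 1 → 3 → 4.
So from 8 the first move is to 7.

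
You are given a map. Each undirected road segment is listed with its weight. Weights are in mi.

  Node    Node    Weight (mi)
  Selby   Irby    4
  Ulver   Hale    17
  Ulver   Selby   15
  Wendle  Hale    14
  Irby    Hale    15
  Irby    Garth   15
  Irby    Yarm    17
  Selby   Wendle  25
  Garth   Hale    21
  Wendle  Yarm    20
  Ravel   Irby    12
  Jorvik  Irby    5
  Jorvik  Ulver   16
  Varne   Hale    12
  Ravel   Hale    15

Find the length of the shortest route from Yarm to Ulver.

Running Dijkstra from Yarm:
Yarm: 0
Irby: 17  (via Yarm)
Wendle: 20  (via Yarm)
Selby: 21  (via Irby)
Jorvik: 22  (via Irby)
Ravel: 29  (via Irby)
Hale: 32  (via Irby)
Garth: 32  (via Irby)
Ulver: 36  (via Selby)
Shortest route: Yarm–Irby–Selby–Ulver = 36 mi.

36 mi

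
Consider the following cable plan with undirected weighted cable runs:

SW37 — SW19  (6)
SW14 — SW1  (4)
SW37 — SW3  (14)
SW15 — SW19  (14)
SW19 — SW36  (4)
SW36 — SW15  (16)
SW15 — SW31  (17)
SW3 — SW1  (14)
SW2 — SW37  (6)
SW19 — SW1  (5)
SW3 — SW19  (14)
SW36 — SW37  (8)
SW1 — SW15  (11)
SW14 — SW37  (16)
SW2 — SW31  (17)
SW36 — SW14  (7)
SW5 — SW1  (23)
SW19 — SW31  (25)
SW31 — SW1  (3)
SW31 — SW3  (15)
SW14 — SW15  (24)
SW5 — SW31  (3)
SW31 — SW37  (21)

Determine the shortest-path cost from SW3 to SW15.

Enumerating some paths:
SW3 - SW1 - SW15: 14+11 = 25
SW3 - SW31 - SW1 - SW15: 15+3+11 = 29
SW3 - SW19 - SW15: 14+14 = 28
The minimum is 25 via SW3 - SW1 - SW15.

25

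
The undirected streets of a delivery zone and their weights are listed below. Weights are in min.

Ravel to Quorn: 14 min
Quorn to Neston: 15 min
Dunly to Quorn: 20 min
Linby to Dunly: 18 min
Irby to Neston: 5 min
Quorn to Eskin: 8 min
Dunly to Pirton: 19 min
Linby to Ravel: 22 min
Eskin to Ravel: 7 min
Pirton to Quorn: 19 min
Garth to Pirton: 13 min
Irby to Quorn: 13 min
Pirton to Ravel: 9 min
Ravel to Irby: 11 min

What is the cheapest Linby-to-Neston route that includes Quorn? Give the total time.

51 min

Shortest Linby→Quorn: Linby–Ravel–Quorn = 36
Best Quorn to Neston: Quorn–Neston costing 15
Total via Quorn: 36 + 15 = 51 min.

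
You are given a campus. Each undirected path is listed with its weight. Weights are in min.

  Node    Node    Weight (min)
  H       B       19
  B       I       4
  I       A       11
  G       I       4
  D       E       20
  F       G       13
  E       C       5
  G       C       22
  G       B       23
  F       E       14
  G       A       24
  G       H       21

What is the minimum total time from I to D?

51 min

Settle nodes by increasing distance from I:
I: 0
B: 4  (via I)
G: 4  (via I)
A: 11  (via I)
F: 17  (via G)
H: 23  (via B)
C: 26  (via G)
E: 31  (via F)
D: 51  (via E)
Shortest route: I–G–F–E–D = 51 min.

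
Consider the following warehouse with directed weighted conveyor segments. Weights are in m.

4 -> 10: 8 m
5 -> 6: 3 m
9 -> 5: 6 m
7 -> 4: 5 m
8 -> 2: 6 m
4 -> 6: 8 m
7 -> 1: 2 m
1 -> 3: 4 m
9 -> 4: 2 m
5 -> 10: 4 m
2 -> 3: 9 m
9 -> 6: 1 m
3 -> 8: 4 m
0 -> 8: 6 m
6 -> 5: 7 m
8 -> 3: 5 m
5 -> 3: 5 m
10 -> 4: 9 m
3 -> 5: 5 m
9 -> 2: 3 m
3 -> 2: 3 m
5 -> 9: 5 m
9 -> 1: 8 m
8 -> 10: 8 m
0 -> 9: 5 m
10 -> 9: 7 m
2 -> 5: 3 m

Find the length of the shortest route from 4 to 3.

20 m

Shortest distances from 4:
4: 0
6: 8  (via 4)
10: 8  (via 4)
5: 15  (via 6)
9: 15  (via 10)
2: 18  (via 9)
3: 20  (via 5)
Shortest route: 4–6–5–3 = 20 m.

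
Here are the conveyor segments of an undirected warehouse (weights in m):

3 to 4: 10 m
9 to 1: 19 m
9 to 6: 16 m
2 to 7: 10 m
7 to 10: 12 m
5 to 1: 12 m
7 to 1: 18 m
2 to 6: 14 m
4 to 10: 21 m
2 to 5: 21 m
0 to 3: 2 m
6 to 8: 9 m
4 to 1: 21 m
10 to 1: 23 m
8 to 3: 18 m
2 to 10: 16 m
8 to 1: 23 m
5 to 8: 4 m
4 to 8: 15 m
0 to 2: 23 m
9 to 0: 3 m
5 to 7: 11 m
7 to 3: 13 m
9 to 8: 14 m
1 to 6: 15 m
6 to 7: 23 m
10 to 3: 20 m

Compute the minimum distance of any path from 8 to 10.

27 m

Shortest distances from 8:
8: 0
5: 4  (via 8)
6: 9  (via 8)
9: 14  (via 8)
4: 15  (via 8)
7: 15  (via 5)
1: 16  (via 5)
0: 17  (via 9)
3: 18  (via 8)
2: 23  (via 6)
10: 27  (via 7)
Shortest route: 8 → 5 → 7 → 10 = 27 m.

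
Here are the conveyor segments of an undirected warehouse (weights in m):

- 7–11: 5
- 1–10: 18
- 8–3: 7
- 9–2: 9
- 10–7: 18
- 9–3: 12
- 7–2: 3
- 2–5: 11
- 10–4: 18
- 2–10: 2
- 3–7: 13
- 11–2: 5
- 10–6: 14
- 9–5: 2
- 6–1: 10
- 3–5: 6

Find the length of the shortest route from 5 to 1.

Running Dijkstra from 5:
5: 0
9: 2  (via 5)
3: 6  (via 5)
2: 11  (via 5)
8: 13  (via 3)
10: 13  (via 2)
7: 14  (via 2)
11: 16  (via 2)
6: 27  (via 10)
1: 31  (via 10)
Shortest route: 5 → 2 → 10 → 1 = 31 m.

31 m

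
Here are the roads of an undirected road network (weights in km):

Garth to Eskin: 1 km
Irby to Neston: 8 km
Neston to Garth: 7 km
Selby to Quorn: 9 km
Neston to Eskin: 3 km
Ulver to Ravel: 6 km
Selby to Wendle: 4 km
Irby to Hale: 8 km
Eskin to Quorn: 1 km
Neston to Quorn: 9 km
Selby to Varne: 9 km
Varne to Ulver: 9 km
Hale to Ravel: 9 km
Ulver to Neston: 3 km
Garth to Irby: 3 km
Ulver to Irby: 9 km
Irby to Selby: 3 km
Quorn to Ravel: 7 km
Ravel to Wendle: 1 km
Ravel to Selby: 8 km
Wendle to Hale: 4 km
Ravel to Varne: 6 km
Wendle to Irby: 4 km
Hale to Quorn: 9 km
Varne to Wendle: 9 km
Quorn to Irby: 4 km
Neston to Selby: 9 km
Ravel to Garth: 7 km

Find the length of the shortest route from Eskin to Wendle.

Shortest distances from Eskin:
Eskin: 0
Garth: 1  (via Eskin)
Quorn: 1  (via Eskin)
Neston: 3  (via Eskin)
Irby: 4  (via Garth)
Ulver: 6  (via Neston)
Selby: 7  (via Irby)
Wendle: 8  (via Irby)
Shortest route: Eskin–Garth–Irby–Wendle = 8 km.

8 km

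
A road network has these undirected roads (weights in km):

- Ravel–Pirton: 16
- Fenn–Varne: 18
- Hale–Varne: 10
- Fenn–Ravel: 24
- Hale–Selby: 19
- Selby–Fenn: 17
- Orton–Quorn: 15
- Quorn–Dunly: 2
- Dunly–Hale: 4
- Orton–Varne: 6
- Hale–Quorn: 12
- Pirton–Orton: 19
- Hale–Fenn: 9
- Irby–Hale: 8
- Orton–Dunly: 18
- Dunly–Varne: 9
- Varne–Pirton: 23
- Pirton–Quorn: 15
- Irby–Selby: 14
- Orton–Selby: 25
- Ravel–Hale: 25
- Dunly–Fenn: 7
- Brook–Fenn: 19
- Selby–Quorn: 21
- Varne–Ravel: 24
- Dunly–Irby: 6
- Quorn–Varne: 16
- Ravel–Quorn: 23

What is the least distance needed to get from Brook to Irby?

Running Dijkstra from Brook:
Brook: 0
Fenn: 19  (via Brook)
Dunly: 26  (via Fenn)
Hale: 28  (via Fenn)
Quorn: 28  (via Dunly)
Irby: 32  (via Dunly)
Shortest route: Brook–Fenn–Dunly–Irby = 32 km.

32 km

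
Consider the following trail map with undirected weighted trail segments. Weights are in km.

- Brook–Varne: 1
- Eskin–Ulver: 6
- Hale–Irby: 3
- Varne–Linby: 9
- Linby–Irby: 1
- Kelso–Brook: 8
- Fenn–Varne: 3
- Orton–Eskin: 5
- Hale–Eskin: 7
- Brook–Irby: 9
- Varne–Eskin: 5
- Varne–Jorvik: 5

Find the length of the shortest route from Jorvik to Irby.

15 km

Compare a few routes:
Jorvik → Varne → Eskin → Hale → Irby: 5+5+7+3 = 20
Jorvik → Varne → Brook → Irby: 5+1+9 = 15
The minimum is 15 km via Jorvik → Varne → Brook → Irby.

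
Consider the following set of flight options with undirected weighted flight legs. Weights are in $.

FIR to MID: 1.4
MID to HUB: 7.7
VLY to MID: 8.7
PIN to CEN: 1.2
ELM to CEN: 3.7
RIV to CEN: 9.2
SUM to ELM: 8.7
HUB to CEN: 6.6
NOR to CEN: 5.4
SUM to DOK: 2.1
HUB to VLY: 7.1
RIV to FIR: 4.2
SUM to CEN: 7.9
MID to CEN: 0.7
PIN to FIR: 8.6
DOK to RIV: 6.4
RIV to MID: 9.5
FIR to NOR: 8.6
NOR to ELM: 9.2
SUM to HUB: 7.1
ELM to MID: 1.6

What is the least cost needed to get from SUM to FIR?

$10

Enumerating some paths:
SUM - DOK - RIV - FIR: 2.1+6.4+4.2 = 12.7
SUM - CEN - MID - FIR: 7.9+0.7+1.4 = 10
SUM - ELM - MID - FIR: 8.7+1.6+1.4 = 11.7
Cheapest is SUM - CEN - MID - FIR at $10.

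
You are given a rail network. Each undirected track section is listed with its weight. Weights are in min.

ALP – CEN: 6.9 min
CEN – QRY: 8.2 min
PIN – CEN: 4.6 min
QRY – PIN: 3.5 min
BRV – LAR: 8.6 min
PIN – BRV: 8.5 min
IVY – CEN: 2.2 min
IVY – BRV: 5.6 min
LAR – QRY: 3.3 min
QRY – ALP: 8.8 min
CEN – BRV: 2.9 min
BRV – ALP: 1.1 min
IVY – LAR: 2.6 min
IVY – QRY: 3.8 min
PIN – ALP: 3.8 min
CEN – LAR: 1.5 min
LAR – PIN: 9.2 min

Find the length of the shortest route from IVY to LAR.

2.6 min

Shortest distances from IVY:
IVY: 0
CEN: 2.2  (via IVY)
LAR: 2.6  (via IVY)
Shortest route: IVY → LAR = 2.6 min.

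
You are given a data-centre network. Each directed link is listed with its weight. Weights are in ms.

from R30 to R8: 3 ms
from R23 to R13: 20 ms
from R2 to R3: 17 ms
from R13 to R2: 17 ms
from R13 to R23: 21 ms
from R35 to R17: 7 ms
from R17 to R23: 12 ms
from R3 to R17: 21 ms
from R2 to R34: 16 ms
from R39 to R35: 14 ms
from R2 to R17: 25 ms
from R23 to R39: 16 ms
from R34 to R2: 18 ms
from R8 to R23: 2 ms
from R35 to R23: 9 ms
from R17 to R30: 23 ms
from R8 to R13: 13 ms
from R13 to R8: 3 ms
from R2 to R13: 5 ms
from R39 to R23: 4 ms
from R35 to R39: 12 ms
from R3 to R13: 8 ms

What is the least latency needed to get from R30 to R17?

Compare a few routes:
R30 - R8 - R13 - R2 - R17: 3+13+17+25 = 58
R30 - R8 - R23 - R13 - R2 - R17: 3+2+20+17+25 = 67
R30 - R8 - R23 - R39 - R35 - R17: 3+2+16+14+7 = 42
R30 - R8 - R13 - R2 - R3 - R17: 3+13+17+17+21 = 71
Cheapest is R30 - R8 - R23 - R39 - R35 - R17 at 42 ms.

42 ms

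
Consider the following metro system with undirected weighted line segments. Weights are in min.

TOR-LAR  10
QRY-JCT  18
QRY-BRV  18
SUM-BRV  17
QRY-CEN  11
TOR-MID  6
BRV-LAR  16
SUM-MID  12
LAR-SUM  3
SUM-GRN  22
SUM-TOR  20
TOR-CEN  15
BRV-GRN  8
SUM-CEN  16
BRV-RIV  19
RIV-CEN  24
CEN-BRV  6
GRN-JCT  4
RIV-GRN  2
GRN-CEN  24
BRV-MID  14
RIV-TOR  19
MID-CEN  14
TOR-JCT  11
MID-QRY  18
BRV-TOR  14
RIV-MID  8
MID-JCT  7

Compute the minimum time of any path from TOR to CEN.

15 min

Settle nodes by increasing distance from TOR:
TOR: 0
MID: 6  (via TOR)
LAR: 10  (via TOR)
JCT: 11  (via TOR)
SUM: 13  (via LAR)
BRV: 14  (via TOR)
RIV: 14  (via MID)
GRN: 15  (via JCT)
CEN: 15  (via TOR)
Shortest route: TOR–CEN = 15 min.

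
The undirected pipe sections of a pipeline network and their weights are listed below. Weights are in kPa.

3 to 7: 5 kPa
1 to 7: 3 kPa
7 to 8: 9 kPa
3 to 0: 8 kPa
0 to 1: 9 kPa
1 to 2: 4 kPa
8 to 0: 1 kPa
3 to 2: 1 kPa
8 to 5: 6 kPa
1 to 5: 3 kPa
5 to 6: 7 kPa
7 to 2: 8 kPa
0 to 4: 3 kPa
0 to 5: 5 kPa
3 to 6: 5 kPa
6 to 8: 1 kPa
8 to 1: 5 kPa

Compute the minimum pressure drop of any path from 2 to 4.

Candidate routes:
2 → 1 → 5 → 0 → 4: 4+3+5+3 = 15
2 → 1 → 8 → 0 → 4: 4+5+1+3 = 13
2 → 3 → 0 → 4: 1+8+3 = 12
2 → 3 → 6 → 8 → 0 → 4: 1+5+1+1+3 = 11
Cheapest is 2 → 3 → 6 → 8 → 0 → 4 at 11 kPa.

11 kPa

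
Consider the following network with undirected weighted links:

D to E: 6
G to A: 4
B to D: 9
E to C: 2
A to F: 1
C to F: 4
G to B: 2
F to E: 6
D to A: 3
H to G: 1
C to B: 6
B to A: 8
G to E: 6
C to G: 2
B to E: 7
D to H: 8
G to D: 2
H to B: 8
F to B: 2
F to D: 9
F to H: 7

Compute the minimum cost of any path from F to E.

6

Running Dijkstra from F:
F: 0
A: 1  (via F)
B: 2  (via F)
C: 4  (via F)
D: 4  (via A)
G: 4  (via B)
H: 5  (via G)
E: 6  (via F)
Shortest route: F–E = 6.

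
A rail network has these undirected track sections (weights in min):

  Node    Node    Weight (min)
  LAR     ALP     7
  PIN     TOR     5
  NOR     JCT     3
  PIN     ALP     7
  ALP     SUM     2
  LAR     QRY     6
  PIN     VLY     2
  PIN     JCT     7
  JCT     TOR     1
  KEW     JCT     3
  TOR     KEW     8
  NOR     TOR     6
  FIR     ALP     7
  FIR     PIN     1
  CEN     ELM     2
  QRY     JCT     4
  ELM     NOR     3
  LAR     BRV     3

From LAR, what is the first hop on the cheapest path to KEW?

Enumerating some paths:
LAR - QRY - JCT - TOR - KEW: 6+4+1+8 = 19
LAR - QRY - JCT - KEW: 6+4+3 = 13
LAR - ALP - PIN - TOR - JCT - KEW: 7+7+5+1+3 = 23
LAR - ALP - FIR - PIN - TOR - JCT - KEW: 7+7+1+5+1+3 = 24
The minimum is 13 min via LAR - QRY - JCT - KEW.
So from LAR the first move is to QRY.

QRY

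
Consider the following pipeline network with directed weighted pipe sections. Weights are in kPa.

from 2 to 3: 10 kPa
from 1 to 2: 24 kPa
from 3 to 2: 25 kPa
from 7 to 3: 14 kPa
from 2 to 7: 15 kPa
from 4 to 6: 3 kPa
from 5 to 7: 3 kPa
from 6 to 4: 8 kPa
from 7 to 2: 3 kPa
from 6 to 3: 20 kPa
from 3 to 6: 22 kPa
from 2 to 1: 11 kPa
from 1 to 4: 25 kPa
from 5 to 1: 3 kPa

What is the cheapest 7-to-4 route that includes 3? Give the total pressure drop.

Best 7 to 3: 7 → 2 → 3 costing 13
Best 3 to 4: 3 → 6 → 4 costing 30
Total via 3: 13 + 30 = 43 kPa.

43 kPa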